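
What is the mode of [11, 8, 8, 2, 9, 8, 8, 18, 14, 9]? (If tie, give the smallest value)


Count the frequency of each value:
  2 appears 1 time(s)
  8 appears 4 time(s)
  9 appears 2 time(s)
  11 appears 1 time(s)
  14 appears 1 time(s)
  18 appears 1 time(s)
Maximum frequency is 4.
Only 8 reaches that frequency, so it is the mode.
Final answer: 8


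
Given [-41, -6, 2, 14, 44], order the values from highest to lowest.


Original list: [-41, -6, 2, 14, 44]
Repeatedly take the largest remaining element:
  Remaining [-41, -6, 2, 14, 44] -> largest is 44
  Remaining [-41, -6, 2, 14] -> largest is 14
  Remaining [-41, -6, 2] -> largest is 2
  Remaining [-41, -6] -> largest is -6
  Remaining [-41] -> largest is -41
Collecting the picks in order gives the descending list.
Final answer: [44, 14, 2, -6, -41]


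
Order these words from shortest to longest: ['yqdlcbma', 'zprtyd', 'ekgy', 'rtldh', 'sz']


Compute lengths:
  'yqdlcbma' has length 8
  'zprtyd' has length 6
  'ekgy' has length 4
  'rtldh' has length 5
  'sz' has length 2
Lengths in increasing order: 2 < 4 < 5 < 6 < 8
Listing the words in that order gives the answer.
Final answer: ['sz', 'ekgy', 'rtldh', 'zprtyd', 'yqdlcbma']


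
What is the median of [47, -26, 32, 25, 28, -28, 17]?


First, sort the list: [-28, -26, 17, 25, 28, 32, 47]
The list has 7 elements (odd count).
The middle index is 3 (0-based), and the element there is 25.
Final answer: 25


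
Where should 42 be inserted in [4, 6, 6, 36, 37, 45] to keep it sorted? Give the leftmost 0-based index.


List is sorted: [4, 6, 6, 36, 37, 45]
We need the leftmost position where 42 can be inserted, i.e. the first index whose element is >= 42 (or the end of the list if none is).
Binary search with low=0, high=6 (0-based indices):
  low=0, high=6, mid=3: a[3]=36 < 42, so low = 4
  low=4, high=6, mid=5: a[5]=45 >= 42, so high = 5
  low=4, high=5, mid=4: a[4]=37 < 42, so low = 5
Now low = high = 5, so the insertion index is 5.
Final answer: 5


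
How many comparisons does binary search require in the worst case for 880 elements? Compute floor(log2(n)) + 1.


Binary search halves the search space each step.
Maximum comparisons = floor(log2(880)) + 1
log2(880) = 9.7814
floor(log2(880)) = 9, so 9 + 1 = 10
Final answer: 10


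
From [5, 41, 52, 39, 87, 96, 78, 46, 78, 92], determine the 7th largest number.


Sort descending: [96, 92, 87, 78, 78, 52, 46, 41, 39, 5]
The 7th element (1-indexed) is at index 6.
Value = 46
Final answer: 46


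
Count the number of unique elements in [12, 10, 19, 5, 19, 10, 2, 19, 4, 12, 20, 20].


List all unique values:
Distinct values: [2, 4, 5, 10, 12, 19, 20]
Count = 7
Final answer: 7


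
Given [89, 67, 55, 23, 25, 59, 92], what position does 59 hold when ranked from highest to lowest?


Sort descending: [92, 89, 67, 59, 55, 25, 23]
Find 59 in the sorted list.
59 is at position 4.
Final answer: 4


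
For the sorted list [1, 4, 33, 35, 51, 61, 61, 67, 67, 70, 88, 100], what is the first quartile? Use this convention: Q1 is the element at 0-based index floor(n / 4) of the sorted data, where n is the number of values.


The list has n = 12 elements.
Q1 index = floor(12 / 4) = floor(3) = 3
Counting from index 0 in the sorted data, the element at index 3 is 35.
Final answer: 35


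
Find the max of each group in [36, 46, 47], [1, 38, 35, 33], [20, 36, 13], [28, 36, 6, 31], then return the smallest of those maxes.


Find max of each group:
  Group 1: [36, 46, 47] -> max = 47
  Group 2: [1, 38, 35, 33] -> max = 38
  Group 3: [20, 36, 13] -> max = 36
  Group 4: [28, 36, 6, 31] -> max = 36
Maxes: [47, 38, 36, 36]
Minimum of maxes = 36
Final answer: 36


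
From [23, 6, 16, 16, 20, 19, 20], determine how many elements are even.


Check each element:
  23 is odd
  6 is even
  16 is even
  16 is even
  20 is even
  19 is odd
  20 is even
Evens: [6, 16, 16, 20, 20]
Count of evens = 5
Final answer: 5


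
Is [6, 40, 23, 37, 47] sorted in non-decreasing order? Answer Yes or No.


Check consecutive pairs:
  6 <= 40? True
  40 <= 23? False
  23 <= 37? True
  37 <= 47? True
1 consecutive pair(s) are out of order, so the list is not sorted.
Final answer: No


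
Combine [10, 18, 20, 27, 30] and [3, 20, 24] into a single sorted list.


List A: [10, 18, 20, 27, 30]
List B: [3, 20, 24]
Repeatedly compare the front elements and take the smaller:
  10 vs 3 -> take 3
  10 vs 20 -> take 10
  18 vs 20 -> take 18
  20 vs 20 -> take 20
  27 vs 20 -> take 20
  27 vs 24 -> take 24
  B is exhausted; append the rest of A: [27, 30]
Final answer: [3, 10, 18, 20, 20, 24, 27, 30]


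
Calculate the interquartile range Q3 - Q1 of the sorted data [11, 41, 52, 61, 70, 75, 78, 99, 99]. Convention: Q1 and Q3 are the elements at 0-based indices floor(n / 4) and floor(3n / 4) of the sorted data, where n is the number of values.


The data has n = 9 elements.
Q1 index = floor(9 / 4) = floor(2.25) = 2; Q3 index = floor(3 * 9 / 4) = floor(6.75) = 6
Q1 = element at index 2 = 52
Q3 = element at index 6 = 78
IQR = 78 - 52 = 26
Final answer: 26


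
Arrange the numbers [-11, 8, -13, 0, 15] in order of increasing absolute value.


Compute absolute values:
  |-11| = 11
  |8| = 8
  |-13| = 13
  |0| = 0
  |15| = 15
Absolute values in increasing order: 0 < 8 < 11 < 13 < 15
Listing the original numbers in that order gives the answer.
Final answer: [0, 8, -11, -13, 15]


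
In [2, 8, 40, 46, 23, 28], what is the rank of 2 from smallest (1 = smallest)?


Sort ascending: [2, 8, 23, 28, 40, 46]
Find 2 in the sorted list.
2 is at position 1 (1-indexed).
Final answer: 1


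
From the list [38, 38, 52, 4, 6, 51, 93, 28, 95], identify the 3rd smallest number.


Sort ascending: [4, 6, 28, 38, 38, 51, 52, 93, 95]
The 3rd element (1-indexed) is at index 2.
Value = 28
Final answer: 28


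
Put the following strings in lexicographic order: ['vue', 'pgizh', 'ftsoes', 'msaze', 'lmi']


Compare strings character by character (the first differing letter decides):
  'ftsoes' < 'lmi' since 'f' < 'l' at position 1
  'lmi' < 'msaze' since 'l' < 'm' at position 1
  'msaze' < 'pgizh' since 'm' < 'p' at position 1
  'pgizh' < 'vue' since 'p' < 'v' at position 1
Chaining these comparisons gives the alphabetical order.
Final answer: ['ftsoes', 'lmi', 'msaze', 'pgizh', 'vue']


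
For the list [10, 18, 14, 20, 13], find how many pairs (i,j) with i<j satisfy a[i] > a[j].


For each element, count the later elements that are smaller than it:
  10 (index 0): smaller elements after it = [] -> 0
  18 (index 1): smaller elements after it = [14, 13] -> 2
  14 (index 2): smaller elements after it = [13] -> 1
  20 (index 3): smaller elements after it = [13] -> 1
Total inversions = 0 + 2 + 1 + 1 = 4
Final answer: 4


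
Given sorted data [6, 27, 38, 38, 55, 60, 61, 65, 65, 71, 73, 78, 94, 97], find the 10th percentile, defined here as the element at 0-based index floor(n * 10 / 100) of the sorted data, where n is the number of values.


The dataset has n = 14 elements.
Index = floor(14 * 10 / 100) = floor(140 / 100) = floor(1.4) = 1
Counting from index 0 in the sorted data, the element at index 1 is 27.
Final answer: 27


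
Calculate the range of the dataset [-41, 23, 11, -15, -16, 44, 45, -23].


Maximum value: 45
Minimum value: -41
Range = 45 - (-41) = 86
Final answer: 86


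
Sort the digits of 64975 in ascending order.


The number 64975 has digits: 6, 4, 9, 7, 5
Sorted: 4, 5, 6, 7, 9
Joining the sorted digits gives the result.
Final answer: 45679


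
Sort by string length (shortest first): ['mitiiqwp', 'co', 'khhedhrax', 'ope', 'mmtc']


Compute lengths:
  'mitiiqwp' has length 8
  'co' has length 2
  'khhedhrax' has length 9
  'ope' has length 3
  'mmtc' has length 4
Lengths in increasing order: 2 < 3 < 4 < 8 < 9
Listing the words in that order gives the answer.
Final answer: ['co', 'ope', 'mmtc', 'mitiiqwp', 'khhedhrax']


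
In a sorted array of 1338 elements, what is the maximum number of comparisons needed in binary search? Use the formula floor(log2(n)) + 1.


Binary search halves the search space each step.
Maximum comparisons = floor(log2(1338)) + 1
log2(1338) = 10.3859
floor(log2(1338)) = 10, so 10 + 1 = 11
Final answer: 11


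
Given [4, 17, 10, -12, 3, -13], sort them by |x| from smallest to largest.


Compute absolute values:
  |4| = 4
  |17| = 17
  |10| = 10
  |-12| = 12
  |3| = 3
  |-13| = 13
Absolute values in increasing order: 3 < 4 < 10 < 12 < 13 < 17
Listing the original numbers in that order gives the answer.
Final answer: [3, 4, 10, -12, -13, 17]


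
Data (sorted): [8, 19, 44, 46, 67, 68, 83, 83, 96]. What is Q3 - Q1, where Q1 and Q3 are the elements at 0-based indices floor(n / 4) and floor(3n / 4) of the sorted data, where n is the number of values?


The data has n = 9 elements.
Q1 index = floor(9 / 4) = floor(2.25) = 2; Q3 index = floor(3 * 9 / 4) = floor(6.75) = 6
Q1 = element at index 2 = 44
Q3 = element at index 6 = 83
IQR = 83 - 44 = 39
Final answer: 39


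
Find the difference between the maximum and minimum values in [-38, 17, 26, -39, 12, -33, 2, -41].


Maximum value: 26
Minimum value: -41
Range = 26 - (-41) = 67
Final answer: 67


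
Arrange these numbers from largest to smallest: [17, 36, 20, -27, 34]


Original list: [17, 36, 20, -27, 34]
Repeatedly take the largest remaining element:
  Remaining [17, 36, 20, -27, 34] -> largest is 36
  Remaining [17, 20, -27, 34] -> largest is 34
  Remaining [17, 20, -27] -> largest is 20
  Remaining [17, -27] -> largest is 17
  Remaining [-27] -> largest is -27
Collecting the picks in order gives the descending list.
Final answer: [36, 34, 20, 17, -27]


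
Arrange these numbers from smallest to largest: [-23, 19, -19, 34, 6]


Original list: [-23, 19, -19, 34, 6]
Repeatedly take the smallest remaining element:
  Remaining [-23, 19, -19, 34, 6] -> smallest is -23
  Remaining [19, -19, 34, 6] -> smallest is -19
  Remaining [19, 34, 6] -> smallest is 6
  Remaining [19, 34] -> smallest is 19
  Remaining [34] -> smallest is 34
Collecting the picks in order gives the sorted list.
Final answer: [-23, -19, 6, 19, 34]


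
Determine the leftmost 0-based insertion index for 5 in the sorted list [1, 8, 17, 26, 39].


List is sorted: [1, 8, 17, 26, 39]
We need the leftmost position where 5 can be inserted, i.e. the first index whose element is >= 5 (or the end of the list if none is).
Binary search with low=0, high=5 (0-based indices):
  low=0, high=5, mid=2: a[2]=17 >= 5, so high = 2
  low=0, high=2, mid=1: a[1]=8 >= 5, so high = 1
  low=0, high=1, mid=0: a[0]=1 < 5, so low = 1
Now low = high = 1, so the insertion index is 1.
Final answer: 1


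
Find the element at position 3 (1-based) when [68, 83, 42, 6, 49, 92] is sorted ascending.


Sort ascending: [6, 42, 49, 68, 83, 92]
The 3rd element (1-indexed) is at index 2.
Value = 49
Final answer: 49


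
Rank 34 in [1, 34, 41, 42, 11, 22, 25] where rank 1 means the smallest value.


Sort ascending: [1, 11, 22, 25, 34, 41, 42]
Find 34 in the sorted list.
34 is at position 5 (1-indexed).
Final answer: 5


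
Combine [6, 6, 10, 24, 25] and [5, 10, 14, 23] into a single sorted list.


List A: [6, 6, 10, 24, 25]
List B: [5, 10, 14, 23]
Repeatedly compare the front elements and take the smaller:
  6 vs 5 -> take 5
  6 vs 10 -> take 6
  6 vs 10 -> take 6
  10 vs 10 -> take 10
  24 vs 10 -> take 10
  24 vs 14 -> take 14
  24 vs 23 -> take 23
  B is exhausted; append the rest of A: [24, 25]
Final answer: [5, 6, 6, 10, 10, 14, 23, 24, 25]


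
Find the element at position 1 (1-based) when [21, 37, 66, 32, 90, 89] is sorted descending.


Sort descending: [90, 89, 66, 37, 32, 21]
The 1st element (1-indexed) is at index 0.
Value = 90
Final answer: 90


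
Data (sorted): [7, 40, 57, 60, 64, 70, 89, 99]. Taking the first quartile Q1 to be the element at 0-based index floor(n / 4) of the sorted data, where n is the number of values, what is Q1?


The list has n = 8 elements.
Q1 index = floor(8 / 4) = floor(2) = 2
Counting from index 0 in the sorted data, the element at index 2 is 57.
Final answer: 57


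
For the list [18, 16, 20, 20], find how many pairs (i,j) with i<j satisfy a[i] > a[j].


For each element, count the later elements that are smaller than it:
  18 (index 0): smaller elements after it = [16] -> 1
  16 (index 1): smaller elements after it = [] -> 0
  20 (index 2): smaller elements after it = [] -> 0
Total inversions = 1 + 0 + 0 = 1
Final answer: 1


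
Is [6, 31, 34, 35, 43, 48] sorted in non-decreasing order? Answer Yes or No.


Check consecutive pairs:
  6 <= 31? True
  31 <= 34? True
  34 <= 35? True
  35 <= 43? True
  43 <= 48? True
Every consecutive pair is in order, so the list is non-decreasing.
Final answer: Yes


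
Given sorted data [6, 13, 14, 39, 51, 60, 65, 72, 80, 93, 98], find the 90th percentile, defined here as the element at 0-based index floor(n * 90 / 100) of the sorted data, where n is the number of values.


The dataset has n = 11 elements.
Index = floor(11 * 90 / 100) = floor(990 / 100) = floor(9.9) = 9
Counting from index 0 in the sorted data, the element at index 9 is 93.
Final answer: 93


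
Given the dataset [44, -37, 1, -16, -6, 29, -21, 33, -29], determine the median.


First, sort the list: [-37, -29, -21, -16, -6, 1, 29, 33, 44]
The list has 9 elements (odd count).
The middle index is 4 (0-based), and the element there is -6.
Final answer: -6


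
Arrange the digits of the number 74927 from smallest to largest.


The number 74927 has digits: 7, 4, 9, 2, 7
Sorted: 2, 4, 7, 7, 9
Joining the sorted digits gives the result.
Final answer: 24779


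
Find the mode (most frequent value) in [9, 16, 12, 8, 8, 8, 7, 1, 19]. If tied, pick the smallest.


Count the frequency of each value:
  1 appears 1 time(s)
  7 appears 1 time(s)
  8 appears 3 time(s)
  9 appears 1 time(s)
  12 appears 1 time(s)
  16 appears 1 time(s)
  19 appears 1 time(s)
Maximum frequency is 3.
Only 8 reaches that frequency, so it is the mode.
Final answer: 8


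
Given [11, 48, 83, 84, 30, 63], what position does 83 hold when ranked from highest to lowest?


Sort descending: [84, 83, 63, 48, 30, 11]
Find 83 in the sorted list.
83 is at position 2.
Final answer: 2


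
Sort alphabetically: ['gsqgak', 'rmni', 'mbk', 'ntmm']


Compare strings character by character (the first differing letter decides):
  'gsqgak' < 'mbk' since 'g' < 'm' at position 1
  'mbk' < 'ntmm' since 'm' < 'n' at position 1
  'ntmm' < 'rmni' since 'n' < 'r' at position 1
Chaining these comparisons gives the alphabetical order.
Final answer: ['gsqgak', 'mbk', 'ntmm', 'rmni']


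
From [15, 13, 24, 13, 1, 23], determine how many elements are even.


Check each element:
  15 is odd
  13 is odd
  24 is even
  13 is odd
  1 is odd
  23 is odd
Evens: [24]
Count of evens = 1
Final answer: 1


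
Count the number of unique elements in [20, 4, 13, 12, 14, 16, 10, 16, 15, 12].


List all unique values:
Distinct values: [4, 10, 12, 13, 14, 15, 16, 20]
Count = 8
Final answer: 8


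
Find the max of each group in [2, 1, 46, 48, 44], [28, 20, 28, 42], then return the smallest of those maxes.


Find max of each group:
  Group 1: [2, 1, 46, 48, 44] -> max = 48
  Group 2: [28, 20, 28, 42] -> max = 42
Maxes: [48, 42]
Minimum of maxes = 42
Final answer: 42


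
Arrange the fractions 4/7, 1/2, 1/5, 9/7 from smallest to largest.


Convert to decimal for comparison:
  4/7 = 0.5714
  1/2 = 0.5
  1/5 = 0.2
  9/7 = 1.2857
Decimals in increasing order: 0.2 < 0.5 < 0.5714 < 1.2857
Writing each back as its fraction gives the sorted order.
Final answer: 1/5, 1/2, 4/7, 9/7


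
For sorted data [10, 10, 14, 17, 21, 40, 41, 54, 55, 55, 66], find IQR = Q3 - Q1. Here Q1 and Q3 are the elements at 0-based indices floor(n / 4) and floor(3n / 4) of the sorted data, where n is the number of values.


The data has n = 11 elements.
Q1 index = floor(11 / 4) = floor(2.75) = 2; Q3 index = floor(3 * 11 / 4) = floor(8.25) = 8
Q1 = element at index 2 = 14
Q3 = element at index 8 = 55
IQR = 55 - 14 = 41
Final answer: 41


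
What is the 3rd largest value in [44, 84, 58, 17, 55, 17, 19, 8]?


Sort descending: [84, 58, 55, 44, 19, 17, 17, 8]
The 3rd element (1-indexed) is at index 2.
Value = 55
Final answer: 55


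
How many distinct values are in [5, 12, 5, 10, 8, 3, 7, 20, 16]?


List all unique values:
Distinct values: [3, 5, 7, 8, 10, 12, 16, 20]
Count = 8
Final answer: 8


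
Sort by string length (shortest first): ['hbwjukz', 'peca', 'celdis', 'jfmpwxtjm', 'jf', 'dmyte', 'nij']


Compute lengths:
  'hbwjukz' has length 7
  'peca' has length 4
  'celdis' has length 6
  'jfmpwxtjm' has length 9
  'jf' has length 2
  'dmyte' has length 5
  'nij' has length 3
Lengths in increasing order: 2 < 3 < 4 < 5 < 6 < 7 < 9
Listing the words in that order gives the answer.
Final answer: ['jf', 'nij', 'peca', 'dmyte', 'celdis', 'hbwjukz', 'jfmpwxtjm']


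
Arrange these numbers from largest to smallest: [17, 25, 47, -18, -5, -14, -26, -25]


Original list: [17, 25, 47, -18, -5, -14, -26, -25]
Repeatedly take the largest remaining element:
  Remaining [17, 25, 47, -18, -5, -14, -26, -25] -> largest is 47
  Remaining [17, 25, -18, -5, -14, -26, -25] -> largest is 25
  Remaining [17, -18, -5, -14, -26, -25] -> largest is 17
  Remaining [-18, -5, -14, -26, -25] -> largest is -5
  Remaining [-18, -14, -26, -25] -> largest is -14
  Remaining [-18, -26, -25] -> largest is -18
  Remaining [-26, -25] -> largest is -25
  Remaining [-26] -> largest is -26
Collecting the picks in order gives the descending list.
Final answer: [47, 25, 17, -5, -14, -18, -25, -26]


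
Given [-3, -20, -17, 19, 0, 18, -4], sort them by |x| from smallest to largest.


Compute absolute values:
  |-3| = 3
  |-20| = 20
  |-17| = 17
  |19| = 19
  |0| = 0
  |18| = 18
  |-4| = 4
Absolute values in increasing order: 0 < 3 < 4 < 17 < 18 < 19 < 20
Listing the original numbers in that order gives the answer.
Final answer: [0, -3, -4, -17, 18, 19, -20]


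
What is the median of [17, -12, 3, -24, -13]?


First, sort the list: [-24, -13, -12, 3, 17]
The list has 5 elements (odd count).
The middle index is 2 (0-based), and the element there is -12.
Final answer: -12


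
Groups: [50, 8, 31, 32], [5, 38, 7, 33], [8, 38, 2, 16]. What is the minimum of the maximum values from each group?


Find max of each group:
  Group 1: [50, 8, 31, 32] -> max = 50
  Group 2: [5, 38, 7, 33] -> max = 38
  Group 3: [8, 38, 2, 16] -> max = 38
Maxes: [50, 38, 38]
Minimum of maxes = 38
Final answer: 38


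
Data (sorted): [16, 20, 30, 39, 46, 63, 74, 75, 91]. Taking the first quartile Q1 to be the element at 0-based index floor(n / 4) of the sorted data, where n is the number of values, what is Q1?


The list has n = 9 elements.
Q1 index = floor(9 / 4) = floor(2.25) = 2
Counting from index 0 in the sorted data, the element at index 2 is 30.
Final answer: 30


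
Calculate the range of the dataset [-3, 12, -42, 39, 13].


Maximum value: 39
Minimum value: -42
Range = 39 - (-42) = 81
Final answer: 81


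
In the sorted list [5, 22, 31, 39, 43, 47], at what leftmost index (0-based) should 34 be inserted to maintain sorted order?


List is sorted: [5, 22, 31, 39, 43, 47]
We need the leftmost position where 34 can be inserted, i.e. the first index whose element is >= 34 (or the end of the list if none is).
Binary search with low=0, high=6 (0-based indices):
  low=0, high=6, mid=3: a[3]=39 >= 34, so high = 3
  low=0, high=3, mid=1: a[1]=22 < 34, so low = 2
  low=2, high=3, mid=2: a[2]=31 < 34, so low = 3
Now low = high = 3, so the insertion index is 3.
Final answer: 3


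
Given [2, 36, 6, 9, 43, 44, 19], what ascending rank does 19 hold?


Sort ascending: [2, 6, 9, 19, 36, 43, 44]
Find 19 in the sorted list.
19 is at position 4 (1-indexed).
Final answer: 4


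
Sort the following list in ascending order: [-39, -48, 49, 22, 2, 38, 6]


Original list: [-39, -48, 49, 22, 2, 38, 6]
Repeatedly take the smallest remaining element:
  Remaining [-39, -48, 49, 22, 2, 38, 6] -> smallest is -48
  Remaining [-39, 49, 22, 2, 38, 6] -> smallest is -39
  Remaining [49, 22, 2, 38, 6] -> smallest is 2
  Remaining [49, 22, 38, 6] -> smallest is 6
  Remaining [49, 22, 38] -> smallest is 22
  Remaining [49, 38] -> smallest is 38
  Remaining [49] -> smallest is 49
Collecting the picks in order gives the sorted list.
Final answer: [-48, -39, 2, 6, 22, 38, 49]


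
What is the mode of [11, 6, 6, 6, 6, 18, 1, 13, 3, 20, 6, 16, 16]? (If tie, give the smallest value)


Count the frequency of each value:
  1 appears 1 time(s)
  3 appears 1 time(s)
  6 appears 5 time(s)
  11 appears 1 time(s)
  13 appears 1 time(s)
  16 appears 2 time(s)
  18 appears 1 time(s)
  20 appears 1 time(s)
Maximum frequency is 5.
Only 6 reaches that frequency, so it is the mode.
Final answer: 6


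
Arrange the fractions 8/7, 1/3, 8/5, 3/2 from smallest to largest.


Convert to decimal for comparison:
  8/7 = 1.1429
  1/3 = 0.3333
  8/5 = 1.6
  3/2 = 1.5
Decimals in increasing order: 0.3333 < 1.1429 < 1.5 < 1.6
Writing each back as its fraction gives the sorted order.
Final answer: 1/3, 8/7, 3/2, 8/5


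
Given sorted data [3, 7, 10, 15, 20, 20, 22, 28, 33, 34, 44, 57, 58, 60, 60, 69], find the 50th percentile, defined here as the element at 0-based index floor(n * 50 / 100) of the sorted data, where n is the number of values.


The dataset has n = 16 elements.
Index = floor(16 * 50 / 100) = floor(800 / 100) = floor(8) = 8
Counting from index 0 in the sorted data, the element at index 8 is 33.
Final answer: 33


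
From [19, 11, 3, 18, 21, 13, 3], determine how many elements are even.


Check each element:
  19 is odd
  11 is odd
  3 is odd
  18 is even
  21 is odd
  13 is odd
  3 is odd
Evens: [18]
Count of evens = 1
Final answer: 1


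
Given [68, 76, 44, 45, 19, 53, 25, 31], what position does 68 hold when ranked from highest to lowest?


Sort descending: [76, 68, 53, 45, 44, 31, 25, 19]
Find 68 in the sorted list.
68 is at position 2.
Final answer: 2


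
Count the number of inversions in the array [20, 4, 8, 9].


For each element, count the later elements that are smaller than it:
  20 (index 0): smaller elements after it = [4, 8, 9] -> 3
  4 (index 1): smaller elements after it = [] -> 0
  8 (index 2): smaller elements after it = [] -> 0
Total inversions = 3 + 0 + 0 = 3
Final answer: 3


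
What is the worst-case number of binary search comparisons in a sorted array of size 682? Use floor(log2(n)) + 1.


Binary search halves the search space each step.
Maximum comparisons = floor(log2(682)) + 1
log2(682) = 9.4136
floor(log2(682)) = 9, so 9 + 1 = 10
Final answer: 10


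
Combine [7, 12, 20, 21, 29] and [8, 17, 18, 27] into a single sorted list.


List A: [7, 12, 20, 21, 29]
List B: [8, 17, 18, 27]
Repeatedly compare the front elements and take the smaller:
  7 vs 8 -> take 7
  12 vs 8 -> take 8
  12 vs 17 -> take 12
  20 vs 17 -> take 17
  20 vs 18 -> take 18
  20 vs 27 -> take 20
  21 vs 27 -> take 21
  29 vs 27 -> take 27
  B is exhausted; append the rest of A: [29]
Final answer: [7, 8, 12, 17, 18, 20, 21, 27, 29]


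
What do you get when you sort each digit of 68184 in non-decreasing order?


The number 68184 has digits: 6, 8, 1, 8, 4
Sorted: 1, 4, 6, 8, 8
Joining the sorted digits gives the result.
Final answer: 14688


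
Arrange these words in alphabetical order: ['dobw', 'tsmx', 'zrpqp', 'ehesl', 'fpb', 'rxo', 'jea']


Compare strings character by character (the first differing letter decides):
  'dobw' < 'ehesl' since 'd' < 'e' at position 1
  'ehesl' < 'fpb' since 'e' < 'f' at position 1
  'fpb' < 'jea' since 'f' < 'j' at position 1
  'jea' < 'rxo' since 'j' < 'r' at position 1
  'rxo' < 'tsmx' since 'r' < 't' at position 1
  'tsmx' < 'zrpqp' since 't' < 'z' at position 1
Chaining these comparisons gives the alphabetical order.
Final answer: ['dobw', 'ehesl', 'fpb', 'jea', 'rxo', 'tsmx', 'zrpqp']


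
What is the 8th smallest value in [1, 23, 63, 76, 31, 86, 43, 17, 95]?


Sort ascending: [1, 17, 23, 31, 43, 63, 76, 86, 95]
The 8th element (1-indexed) is at index 7.
Value = 86
Final answer: 86


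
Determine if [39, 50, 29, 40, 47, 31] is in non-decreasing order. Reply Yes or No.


Check consecutive pairs:
  39 <= 50? True
  50 <= 29? False
  29 <= 40? True
  40 <= 47? True
  47 <= 31? False
2 consecutive pair(s) are out of order, so the list is not sorted.
Final answer: No


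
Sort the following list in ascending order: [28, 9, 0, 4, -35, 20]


Original list: [28, 9, 0, 4, -35, 20]
Repeatedly take the smallest remaining element:
  Remaining [28, 9, 0, 4, -35, 20] -> smallest is -35
  Remaining [28, 9, 0, 4, 20] -> smallest is 0
  Remaining [28, 9, 4, 20] -> smallest is 4
  Remaining [28, 9, 20] -> smallest is 9
  Remaining [28, 20] -> smallest is 20
  Remaining [28] -> smallest is 28
Collecting the picks in order gives the sorted list.
Final answer: [-35, 0, 4, 9, 20, 28]


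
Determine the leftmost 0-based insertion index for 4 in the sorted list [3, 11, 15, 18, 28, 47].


List is sorted: [3, 11, 15, 18, 28, 47]
We need the leftmost position where 4 can be inserted, i.e. the first index whose element is >= 4 (or the end of the list if none is).
Binary search with low=0, high=6 (0-based indices):
  low=0, high=6, mid=3: a[3]=18 >= 4, so high = 3
  low=0, high=3, mid=1: a[1]=11 >= 4, so high = 1
  low=0, high=1, mid=0: a[0]=3 < 4, so low = 1
Now low = high = 1, so the insertion index is 1.
Final answer: 1


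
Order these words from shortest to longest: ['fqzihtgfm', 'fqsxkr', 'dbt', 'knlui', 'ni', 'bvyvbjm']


Compute lengths:
  'fqzihtgfm' has length 9
  'fqsxkr' has length 6
  'dbt' has length 3
  'knlui' has length 5
  'ni' has length 2
  'bvyvbjm' has length 7
Lengths in increasing order: 2 < 3 < 5 < 6 < 7 < 9
Listing the words in that order gives the answer.
Final answer: ['ni', 'dbt', 'knlui', 'fqsxkr', 'bvyvbjm', 'fqzihtgfm']


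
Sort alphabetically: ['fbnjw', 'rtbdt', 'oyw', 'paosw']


Compare strings character by character (the first differing letter decides):
  'fbnjw' < 'oyw' since 'f' < 'o' at position 1
  'oyw' < 'paosw' since 'o' < 'p' at position 1
  'paosw' < 'rtbdt' since 'p' < 'r' at position 1
Chaining these comparisons gives the alphabetical order.
Final answer: ['fbnjw', 'oyw', 'paosw', 'rtbdt']


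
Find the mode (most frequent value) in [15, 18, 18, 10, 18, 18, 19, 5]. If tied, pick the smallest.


Count the frequency of each value:
  5 appears 1 time(s)
  10 appears 1 time(s)
  15 appears 1 time(s)
  18 appears 4 time(s)
  19 appears 1 time(s)
Maximum frequency is 4.
Only 18 reaches that frequency, so it is the mode.
Final answer: 18


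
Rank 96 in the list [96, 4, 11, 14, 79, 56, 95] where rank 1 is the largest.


Sort descending: [96, 95, 79, 56, 14, 11, 4]
Find 96 in the sorted list.
96 is at position 1.
Final answer: 1


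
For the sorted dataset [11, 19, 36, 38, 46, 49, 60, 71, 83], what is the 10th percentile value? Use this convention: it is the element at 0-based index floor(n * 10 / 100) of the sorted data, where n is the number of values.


The dataset has n = 9 elements.
Index = floor(9 * 10 / 100) = floor(90 / 100) = floor(0.9) = 0
Counting from index 0 in the sorted data, the element at index 0 is 11.
Final answer: 11


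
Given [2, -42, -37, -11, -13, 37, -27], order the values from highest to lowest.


Original list: [2, -42, -37, -11, -13, 37, -27]
Repeatedly take the largest remaining element:
  Remaining [2, -42, -37, -11, -13, 37, -27] -> largest is 37
  Remaining [2, -42, -37, -11, -13, -27] -> largest is 2
  Remaining [-42, -37, -11, -13, -27] -> largest is -11
  Remaining [-42, -37, -13, -27] -> largest is -13
  Remaining [-42, -37, -27] -> largest is -27
  Remaining [-42, -37] -> largest is -37
  Remaining [-42] -> largest is -42
Collecting the picks in order gives the descending list.
Final answer: [37, 2, -11, -13, -27, -37, -42]


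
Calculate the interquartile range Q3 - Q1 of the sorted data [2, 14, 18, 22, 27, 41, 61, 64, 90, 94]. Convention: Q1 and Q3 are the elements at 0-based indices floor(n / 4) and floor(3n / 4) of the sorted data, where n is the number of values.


The data has n = 10 elements.
Q1 index = floor(10 / 4) = floor(2.5) = 2; Q3 index = floor(3 * 10 / 4) = floor(7.5) = 7
Q1 = element at index 2 = 18
Q3 = element at index 7 = 64
IQR = 64 - 18 = 46
Final answer: 46


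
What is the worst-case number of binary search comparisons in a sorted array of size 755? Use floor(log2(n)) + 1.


Binary search halves the search space each step.
Maximum comparisons = floor(log2(755)) + 1
log2(755) = 9.5603
floor(log2(755)) = 9, so 9 + 1 = 10
Final answer: 10


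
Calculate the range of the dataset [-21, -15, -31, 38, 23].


Maximum value: 38
Minimum value: -31
Range = 38 - (-31) = 69
Final answer: 69


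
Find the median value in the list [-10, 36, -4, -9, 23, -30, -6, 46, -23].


First, sort the list: [-30, -23, -10, -9, -6, -4, 23, 36, 46]
The list has 9 elements (odd count).
The middle index is 4 (0-based), and the element there is -6.
Final answer: -6


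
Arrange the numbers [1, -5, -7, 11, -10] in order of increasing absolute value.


Compute absolute values:
  |1| = 1
  |-5| = 5
  |-7| = 7
  |11| = 11
  |-10| = 10
Absolute values in increasing order: 1 < 5 < 7 < 10 < 11
Listing the original numbers in that order gives the answer.
Final answer: [1, -5, -7, -10, 11]


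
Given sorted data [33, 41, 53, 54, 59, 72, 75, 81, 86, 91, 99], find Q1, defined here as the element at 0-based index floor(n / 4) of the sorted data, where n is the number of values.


The list has n = 11 elements.
Q1 index = floor(11 / 4) = floor(2.75) = 2
Counting from index 0 in the sorted data, the element at index 2 is 53.
Final answer: 53


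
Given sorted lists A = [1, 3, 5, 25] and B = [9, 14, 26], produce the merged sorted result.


List A: [1, 3, 5, 25]
List B: [9, 14, 26]
Repeatedly compare the front elements and take the smaller:
  1 vs 9 -> take 1
  3 vs 9 -> take 3
  5 vs 9 -> take 5
  25 vs 9 -> take 9
  25 vs 14 -> take 14
  25 vs 26 -> take 25
  A is exhausted; append the rest of B: [26]
Final answer: [1, 3, 5, 9, 14, 25, 26]


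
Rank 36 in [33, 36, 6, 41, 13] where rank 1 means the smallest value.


Sort ascending: [6, 13, 33, 36, 41]
Find 36 in the sorted list.
36 is at position 4 (1-indexed).
Final answer: 4


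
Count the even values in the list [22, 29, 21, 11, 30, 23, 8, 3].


Check each element:
  22 is even
  29 is odd
  21 is odd
  11 is odd
  30 is even
  23 is odd
  8 is even
  3 is odd
Evens: [22, 30, 8]
Count of evens = 3
Final answer: 3


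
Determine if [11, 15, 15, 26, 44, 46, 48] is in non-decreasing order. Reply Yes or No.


Check consecutive pairs:
  11 <= 15? True
  15 <= 15? True
  15 <= 26? True
  26 <= 44? True
  44 <= 46? True
  46 <= 48? True
Every consecutive pair is in order, so the list is non-decreasing.
Final answer: Yes


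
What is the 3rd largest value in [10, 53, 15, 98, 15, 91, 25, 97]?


Sort descending: [98, 97, 91, 53, 25, 15, 15, 10]
The 3rd element (1-indexed) is at index 2.
Value = 91
Final answer: 91


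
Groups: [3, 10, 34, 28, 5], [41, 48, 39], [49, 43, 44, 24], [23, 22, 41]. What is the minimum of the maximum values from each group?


Find max of each group:
  Group 1: [3, 10, 34, 28, 5] -> max = 34
  Group 2: [41, 48, 39] -> max = 48
  Group 3: [49, 43, 44, 24] -> max = 49
  Group 4: [23, 22, 41] -> max = 41
Maxes: [34, 48, 49, 41]
Minimum of maxes = 34
Final answer: 34


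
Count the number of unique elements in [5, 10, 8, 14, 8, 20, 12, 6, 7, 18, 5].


List all unique values:
Distinct values: [5, 6, 7, 8, 10, 12, 14, 18, 20]
Count = 9
Final answer: 9


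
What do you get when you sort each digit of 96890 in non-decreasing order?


The number 96890 has digits: 9, 6, 8, 9, 0
Sorted: 0, 6, 8, 9, 9
Joining the sorted digits gives the result.
Final answer: 06899


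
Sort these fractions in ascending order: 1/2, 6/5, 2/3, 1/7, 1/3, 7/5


Convert to decimal for comparison:
  1/2 = 0.5
  6/5 = 1.2
  2/3 = 0.6667
  1/7 = 0.1429
  1/3 = 0.3333
  7/5 = 1.4
Decimals in increasing order: 0.1429 < 0.3333 < 0.5 < 0.6667 < 1.2 < 1.4
Writing each back as its fraction gives the sorted order.
Final answer: 1/7, 1/3, 1/2, 2/3, 6/5, 7/5


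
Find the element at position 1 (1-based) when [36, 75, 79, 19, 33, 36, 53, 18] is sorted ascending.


Sort ascending: [18, 19, 33, 36, 36, 53, 75, 79]
The 1st element (1-indexed) is at index 0.
Value = 18
Final answer: 18


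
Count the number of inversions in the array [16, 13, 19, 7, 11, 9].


For each element, count the later elements that are smaller than it:
  16 (index 0): smaller elements after it = [13, 7, 11, 9] -> 4
  13 (index 1): smaller elements after it = [7, 11, 9] -> 3
  19 (index 2): smaller elements after it = [7, 11, 9] -> 3
  7 (index 3): smaller elements after it = [] -> 0
  11 (index 4): smaller elements after it = [9] -> 1
Total inversions = 4 + 3 + 3 + 0 + 1 = 11
Final answer: 11


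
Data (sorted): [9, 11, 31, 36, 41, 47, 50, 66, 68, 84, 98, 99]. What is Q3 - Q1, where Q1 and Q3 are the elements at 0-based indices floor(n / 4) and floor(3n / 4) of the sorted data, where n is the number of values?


The data has n = 12 elements.
Q1 index = floor(12 / 4) = floor(3) = 3; Q3 index = floor(3 * 12 / 4) = floor(9) = 9
Q1 = element at index 3 = 36
Q3 = element at index 9 = 84
IQR = 84 - 36 = 48
Final answer: 48


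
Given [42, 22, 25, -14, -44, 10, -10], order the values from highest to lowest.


Original list: [42, 22, 25, -14, -44, 10, -10]
Repeatedly take the largest remaining element:
  Remaining [42, 22, 25, -14, -44, 10, -10] -> largest is 42
  Remaining [22, 25, -14, -44, 10, -10] -> largest is 25
  Remaining [22, -14, -44, 10, -10] -> largest is 22
  Remaining [-14, -44, 10, -10] -> largest is 10
  Remaining [-14, -44, -10] -> largest is -10
  Remaining [-14, -44] -> largest is -14
  Remaining [-44] -> largest is -44
Collecting the picks in order gives the descending list.
Final answer: [42, 25, 22, 10, -10, -14, -44]


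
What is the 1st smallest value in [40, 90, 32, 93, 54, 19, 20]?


Sort ascending: [19, 20, 32, 40, 54, 90, 93]
The 1st element (1-indexed) is at index 0.
Value = 19
Final answer: 19


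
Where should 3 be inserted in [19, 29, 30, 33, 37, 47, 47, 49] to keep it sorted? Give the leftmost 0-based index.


List is sorted: [19, 29, 30, 33, 37, 47, 47, 49]
We need the leftmost position where 3 can be inserted, i.e. the first index whose element is >= 3 (or the end of the list if none is).
Binary search with low=0, high=8 (0-based indices):
  low=0, high=8, mid=4: a[4]=37 >= 3, so high = 4
  low=0, high=4, mid=2: a[2]=30 >= 3, so high = 2
  low=0, high=2, mid=1: a[1]=29 >= 3, so high = 1
  low=0, high=1, mid=0: a[0]=19 >= 3, so high = 0
Now low = high = 0, so the insertion index is 0.
Final answer: 0


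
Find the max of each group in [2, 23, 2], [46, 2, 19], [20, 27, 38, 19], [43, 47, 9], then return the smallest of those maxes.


Find max of each group:
  Group 1: [2, 23, 2] -> max = 23
  Group 2: [46, 2, 19] -> max = 46
  Group 3: [20, 27, 38, 19] -> max = 38
  Group 4: [43, 47, 9] -> max = 47
Maxes: [23, 46, 38, 47]
Minimum of maxes = 23
Final answer: 23


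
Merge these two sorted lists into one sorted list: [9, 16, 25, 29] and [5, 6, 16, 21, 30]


List A: [9, 16, 25, 29]
List B: [5, 6, 16, 21, 30]
Repeatedly compare the front elements and take the smaller:
  9 vs 5 -> take 5
  9 vs 6 -> take 6
  9 vs 16 -> take 9
  16 vs 16 -> take 16
  25 vs 16 -> take 16
  25 vs 21 -> take 21
  25 vs 30 -> take 25
  29 vs 30 -> take 29
  A is exhausted; append the rest of B: [30]
Final answer: [5, 6, 9, 16, 16, 21, 25, 29, 30]


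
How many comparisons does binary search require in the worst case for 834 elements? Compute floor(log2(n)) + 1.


Binary search halves the search space each step.
Maximum comparisons = floor(log2(834)) + 1
log2(834) = 9.7039
floor(log2(834)) = 9, so 9 + 1 = 10
Final answer: 10


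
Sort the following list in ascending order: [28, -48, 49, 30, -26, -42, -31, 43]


Original list: [28, -48, 49, 30, -26, -42, -31, 43]
Repeatedly take the smallest remaining element:
  Remaining [28, -48, 49, 30, -26, -42, -31, 43] -> smallest is -48
  Remaining [28, 49, 30, -26, -42, -31, 43] -> smallest is -42
  Remaining [28, 49, 30, -26, -31, 43] -> smallest is -31
  Remaining [28, 49, 30, -26, 43] -> smallest is -26
  Remaining [28, 49, 30, 43] -> smallest is 28
  Remaining [49, 30, 43] -> smallest is 30
  Remaining [49, 43] -> smallest is 43
  Remaining [49] -> smallest is 49
Collecting the picks in order gives the sorted list.
Final answer: [-48, -42, -31, -26, 28, 30, 43, 49]


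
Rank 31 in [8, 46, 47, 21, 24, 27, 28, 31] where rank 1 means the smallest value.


Sort ascending: [8, 21, 24, 27, 28, 31, 46, 47]
Find 31 in the sorted list.
31 is at position 6 (1-indexed).
Final answer: 6


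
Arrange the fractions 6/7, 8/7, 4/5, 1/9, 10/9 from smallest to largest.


Convert to decimal for comparison:
  6/7 = 0.8571
  8/7 = 1.1429
  4/5 = 0.8
  1/9 = 0.1111
  10/9 = 1.1111
Decimals in increasing order: 0.1111 < 0.8 < 0.8571 < 1.1111 < 1.1429
Writing each back as its fraction gives the sorted order.
Final answer: 1/9, 4/5, 6/7, 10/9, 8/7


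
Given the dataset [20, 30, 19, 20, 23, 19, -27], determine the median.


First, sort the list: [-27, 19, 19, 20, 20, 23, 30]
The list has 7 elements (odd count).
The middle index is 3 (0-based), and the element there is 20.
Final answer: 20


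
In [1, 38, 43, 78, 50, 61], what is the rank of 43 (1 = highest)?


Sort descending: [78, 61, 50, 43, 38, 1]
Find 43 in the sorted list.
43 is at position 4.
Final answer: 4


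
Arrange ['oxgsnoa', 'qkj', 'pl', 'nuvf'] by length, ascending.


Compute lengths:
  'oxgsnoa' has length 7
  'qkj' has length 3
  'pl' has length 2
  'nuvf' has length 4
Lengths in increasing order: 2 < 3 < 4 < 7
Listing the words in that order gives the answer.
Final answer: ['pl', 'qkj', 'nuvf', 'oxgsnoa']


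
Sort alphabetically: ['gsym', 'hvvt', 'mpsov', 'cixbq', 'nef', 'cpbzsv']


Compare strings character by character (the first differing letter decides):
  'cixbq' < 'cpbzsv' since 'i' < 'p' at position 2
  'cpbzsv' < 'gsym' since 'c' < 'g' at position 1
  'gsym' < 'hvvt' since 'g' < 'h' at position 1
  'hvvt' < 'mpsov' since 'h' < 'm' at position 1
  'mpsov' < 'nef' since 'm' < 'n' at position 1
Chaining these comparisons gives the alphabetical order.
Final answer: ['cixbq', 'cpbzsv', 'gsym', 'hvvt', 'mpsov', 'nef']


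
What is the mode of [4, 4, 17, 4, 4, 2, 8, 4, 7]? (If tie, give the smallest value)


Count the frequency of each value:
  2 appears 1 time(s)
  4 appears 5 time(s)
  7 appears 1 time(s)
  8 appears 1 time(s)
  17 appears 1 time(s)
Maximum frequency is 5.
Only 4 reaches that frequency, so it is the mode.
Final answer: 4


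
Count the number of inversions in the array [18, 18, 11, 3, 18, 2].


For each element, count the later elements that are smaller than it:
  18 (index 0): smaller elements after it = [11, 3, 2] -> 3
  18 (index 1): smaller elements after it = [11, 3, 2] -> 3
  11 (index 2): smaller elements after it = [3, 2] -> 2
  3 (index 3): smaller elements after it = [2] -> 1
  18 (index 4): smaller elements after it = [2] -> 1
Total inversions = 3 + 3 + 2 + 1 + 1 = 10
Final answer: 10


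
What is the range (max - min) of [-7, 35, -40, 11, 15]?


Maximum value: 35
Minimum value: -40
Range = 35 - (-40) = 75
Final answer: 75


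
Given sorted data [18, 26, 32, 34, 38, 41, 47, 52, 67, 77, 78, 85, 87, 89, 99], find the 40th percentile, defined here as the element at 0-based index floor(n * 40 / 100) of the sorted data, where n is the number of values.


The dataset has n = 15 elements.
Index = floor(15 * 40 / 100) = floor(600 / 100) = floor(6) = 6
Counting from index 0 in the sorted data, the element at index 6 is 47.
Final answer: 47
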